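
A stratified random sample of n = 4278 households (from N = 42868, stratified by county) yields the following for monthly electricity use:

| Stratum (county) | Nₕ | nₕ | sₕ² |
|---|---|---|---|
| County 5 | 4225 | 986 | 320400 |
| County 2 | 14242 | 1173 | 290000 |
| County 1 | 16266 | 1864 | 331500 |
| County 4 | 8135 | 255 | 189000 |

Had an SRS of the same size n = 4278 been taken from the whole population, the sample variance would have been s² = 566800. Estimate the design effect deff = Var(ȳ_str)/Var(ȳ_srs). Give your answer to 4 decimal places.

Var(ȳ_str) = Σ Wₕ²(1−fₕ)sₕ²/nₕ with Wₕ = Nₕ/42868:
  County 5: (4225/42868)²·(1−986/4225)·320400/986 = 2.4198409
  County 2: (14242/42868)²·(1−1173/14242)·290000/1173 = 25.040724
  County 1: (16266/42868)²·(1−1864/16266)·331500/1864 = 22.671213
  County 4: (8135/42868)²·(1−255/8135)·189000/255 = 25.854667
  → Var(ȳ_str) = 75.986445.
Var(ȳ_srs) = (1 − 4278/42868)·566800/4278 = 119.26983.
deff = 75.986445 / 119.26983 = 0.6371.

0.6371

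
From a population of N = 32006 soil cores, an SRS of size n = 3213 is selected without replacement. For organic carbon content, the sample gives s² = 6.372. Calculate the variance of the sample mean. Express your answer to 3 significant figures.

Under SRS without replacement, Var(ȳ) = (1 − f)·s²/n with f = n/N = 3213/32006 = 0.10038743.
Var(ȳ) = (1 − 0.10038743)·6.372/3213 = 0.89961257·0.0019831933 = 0.0017841056.

0.00178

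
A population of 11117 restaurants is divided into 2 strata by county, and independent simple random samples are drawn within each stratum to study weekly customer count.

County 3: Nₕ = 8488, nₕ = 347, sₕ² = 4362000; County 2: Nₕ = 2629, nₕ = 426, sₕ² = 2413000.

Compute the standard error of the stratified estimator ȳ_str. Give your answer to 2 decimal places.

Var(ȳ_str) = Σₕ Wₕ²(1 − fₕ)sₕ²/nₕ with Wₕ = Nₕ/N, N = 11117.
County 3: Wₕ = 0.76351534; term = 0.76351534²·(1 − 0.04088124)·4362000/347 = 7028.5235.
County 2: Wₕ = 0.23648466; term = 0.23648466²·(1 − 0.16203880)·2413000/426 = 265.44686.
Sum = 7293.9704.
SE = √(7293.9704) = 85.40.

85.40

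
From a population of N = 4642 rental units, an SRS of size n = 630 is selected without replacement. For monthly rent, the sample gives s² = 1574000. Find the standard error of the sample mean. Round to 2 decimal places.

Under SRS without replacement, Var(ȳ) = (1 − f)·s²/n with f = n/N = 630/4642 = 0.13571736.
Var(ȳ) = (1 − 0.13571736)·1574000/630 = 0.86428264·2498.4127 = 2159.3347.
SE(ȳ) = √(2159.3347) = 46.47.

46.47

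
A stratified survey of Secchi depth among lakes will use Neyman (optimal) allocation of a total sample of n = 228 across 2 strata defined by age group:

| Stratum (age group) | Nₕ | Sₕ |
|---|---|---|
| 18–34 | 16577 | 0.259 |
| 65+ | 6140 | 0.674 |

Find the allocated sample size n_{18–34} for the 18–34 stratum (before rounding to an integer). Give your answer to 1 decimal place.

116.1

Neyman allocation: nₕ = n·NₕSₕ / Σⱼ NⱼSⱼ.
Σ NⱼSⱼ = 16577·0.259 + 6140·0.674 = 8431.803.
n_{18–34} = 228·16577·0.259 / 8431.803 = 116.1.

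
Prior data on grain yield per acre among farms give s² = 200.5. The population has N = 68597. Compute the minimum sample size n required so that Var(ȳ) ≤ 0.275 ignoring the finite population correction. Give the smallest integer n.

730

Without fpc, n₀ = s²/D = 200.5/0.275 = 729.0909.
Rounding up, n = 730.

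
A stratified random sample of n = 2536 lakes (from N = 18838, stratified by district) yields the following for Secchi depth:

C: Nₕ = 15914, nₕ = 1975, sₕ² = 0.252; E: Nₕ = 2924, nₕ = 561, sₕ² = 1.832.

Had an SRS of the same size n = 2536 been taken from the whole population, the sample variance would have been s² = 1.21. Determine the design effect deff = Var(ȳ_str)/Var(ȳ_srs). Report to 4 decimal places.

0.3472

Var(ȳ_str) = Σ Wₕ²(1−fₕ)sₕ²/nₕ with Wₕ = Nₕ/18838:
  C: (15914/18838)²·(1−1975/15914)·0.252/1975 = 7.9758105 × 10^-5
  E: (2924/18838)²·(1−561/2924)·1.832/561 = 6.3581989 × 10^-5
  → Var(ȳ_str) = 1.4334009 × 10^-4.
Var(ȳ_srs) = (1 − 2536/18838)·1.21/2536 = 4.1289747 × 10^-4.
deff = (1.4334009 × 10^-4) / (4.1289747 × 10^-4) = 0.3472.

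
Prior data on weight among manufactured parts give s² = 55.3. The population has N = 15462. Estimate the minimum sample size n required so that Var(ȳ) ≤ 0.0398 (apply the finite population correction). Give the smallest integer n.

1275

Without fpc, n₀ = s²/D = 55.3/0.0398 = 1389.4472.
With fpc, (1 − n/N)·s²/n ≤ D requires n ≥ n₀/(1 + n₀/N) = 1389.4472/(1 + 1389.4472/15462) = 1274.8835.
Rounding up, n = 1275.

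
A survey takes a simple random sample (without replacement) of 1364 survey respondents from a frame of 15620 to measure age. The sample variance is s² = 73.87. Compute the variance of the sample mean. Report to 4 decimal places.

0.0494

Under SRS without replacement, Var(ȳ) = (1 − f)·s²/n with f = n/N = 1364/15620 = 0.08732394.
Var(ȳ) = (1 − 0.08732394)·73.87/1364 = 0.91267606·0.054156891 = 0.049427698.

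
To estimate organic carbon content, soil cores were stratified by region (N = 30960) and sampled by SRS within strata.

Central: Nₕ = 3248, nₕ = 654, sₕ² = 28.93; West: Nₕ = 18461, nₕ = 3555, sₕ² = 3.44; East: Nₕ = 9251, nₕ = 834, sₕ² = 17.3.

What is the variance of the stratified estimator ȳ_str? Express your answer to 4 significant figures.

0.002352

Var(ȳ_str) = Σₕ Wₕ²(1 − fₕ)sₕ²/nₕ with Wₕ = Nₕ/N, N = 30960.
Central: Wₕ = 0.10490956; term = 0.10490956²·(1 − 0.20135468)·28.93/654 = 3.8882553 × 10^-4.
West: Wₕ = 0.59628553; term = 0.59628553²·(1 − 0.19256812)·3.44/3555 = 2.7780066 × 10^-4.
East: Wₕ = 0.29880491; term = 0.29880491²·(1 − 0.09015242)·17.3/834 = 0.0016850941.
Sum = 0.0023517203.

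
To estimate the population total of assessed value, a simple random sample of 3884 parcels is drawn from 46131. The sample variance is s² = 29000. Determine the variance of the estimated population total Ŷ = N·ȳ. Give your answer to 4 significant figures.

Var(Ŷ) = N²·Var(ȳ) = N²·(1 − n/N)·s²/n.
f = 3884/46131 = 0.08419501; Var(ȳ) = 0.91580499·29000/3884 = 6.8378848.
Var(Ŷ) = 46131² · 6.8378848 = 1.4551492 × 10^10.

1.455 × 10^10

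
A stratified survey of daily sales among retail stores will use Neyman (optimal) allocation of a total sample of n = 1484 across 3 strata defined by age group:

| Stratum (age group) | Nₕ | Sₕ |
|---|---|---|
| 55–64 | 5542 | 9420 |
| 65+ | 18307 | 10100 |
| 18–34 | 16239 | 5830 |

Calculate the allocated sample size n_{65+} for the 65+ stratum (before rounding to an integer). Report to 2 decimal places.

827.03

Neyman allocation: nₕ = n·NₕSₕ / Σⱼ NⱼSⱼ.
Σ NⱼSⱼ = 5542·9420 + 18307·10100 + 16239·5830 = 3.3177971 × 10^8.
n_{65+} = 1484·18307·10100 / (3.3177971 × 10^8) = 827.03.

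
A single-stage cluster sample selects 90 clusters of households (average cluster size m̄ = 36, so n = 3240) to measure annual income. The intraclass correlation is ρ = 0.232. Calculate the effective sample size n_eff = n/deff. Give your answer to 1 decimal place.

355.3

deff = 1 + (36 − 1)·0.232 = 1 + 8.12 = 9.12.
n_eff = 3240 / 9.12 = 355.3.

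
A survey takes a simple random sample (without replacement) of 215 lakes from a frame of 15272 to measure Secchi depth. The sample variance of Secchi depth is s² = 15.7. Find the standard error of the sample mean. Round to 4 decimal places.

0.2683

Under SRS without replacement, Var(ȳ) = (1 − f)·s²/n with f = n/N = 215/15272 = 0.01407805.
Var(ȳ) = (1 − 0.01407805)·15.7/215 = 0.98592195·0.073023256 = 0.071995231.
SE(ȳ) = √(0.071995231) = 0.2683.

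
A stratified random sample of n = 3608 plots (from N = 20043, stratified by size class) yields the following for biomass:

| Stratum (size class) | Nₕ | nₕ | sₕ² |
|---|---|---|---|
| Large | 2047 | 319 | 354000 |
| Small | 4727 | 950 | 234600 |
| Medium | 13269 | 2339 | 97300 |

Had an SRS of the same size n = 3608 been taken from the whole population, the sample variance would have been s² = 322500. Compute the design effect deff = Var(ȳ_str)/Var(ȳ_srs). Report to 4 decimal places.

Var(ȳ_str) = Σ Wₕ²(1−fₕ)sₕ²/nₕ with Wₕ = Nₕ/20043:
  Large: (2047/20043)²·(1−319/2047)·354000/319 = 9.7712181
  Small: (4727/20043)²·(1−950/4727)·234600/950 = 10.975177
  Medium: (13269/20043)²·(1−2339/13269)·97300/2339 = 15.018118
  → Var(ȳ_str) = 35.764513.
Var(ȳ_srs) = (1 − 3608/20043)·322500/3608 = 73.294295.
deff = 35.764513 / 73.294295 = 0.4880.

0.4880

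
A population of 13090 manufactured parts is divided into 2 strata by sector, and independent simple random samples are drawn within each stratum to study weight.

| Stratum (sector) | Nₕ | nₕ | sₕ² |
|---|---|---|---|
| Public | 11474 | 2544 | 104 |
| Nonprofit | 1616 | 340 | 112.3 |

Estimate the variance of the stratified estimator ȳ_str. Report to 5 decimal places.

Var(ȳ_str) = Σₕ Wₕ²(1 − fₕ)sₕ²/nₕ with Wₕ = Nₕ/N, N = 13090.
Public: Wₕ = 0.87654698; term = 0.87654698²·(1 − 0.22171867)·104/2544 = 0.024445743.
Nonprofit: Wₕ = 0.12345302; term = 0.12345302²·(1 − 0.21039604)·112.3/340 = 0.0039747844.
Sum = 0.028420527.

0.02842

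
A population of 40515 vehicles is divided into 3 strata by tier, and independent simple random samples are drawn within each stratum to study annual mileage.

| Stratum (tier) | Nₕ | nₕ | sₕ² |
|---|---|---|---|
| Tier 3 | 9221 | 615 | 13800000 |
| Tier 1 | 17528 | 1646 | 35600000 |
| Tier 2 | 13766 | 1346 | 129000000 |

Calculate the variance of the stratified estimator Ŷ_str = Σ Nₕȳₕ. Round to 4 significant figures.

Var(Ŷ_str) = Σₕ Nₕ²(1 − fₕ)sₕ²/nₕ.
Tier 3: 9221²·(1 − 615/9221)·13800000/615 = 1.7806696 × 10^12.
Tier 1: 17528²·(1 − 1646/17528)·35600000/1646 = 6.0208488 × 10^12.
Tier 2: 13766²·(1 − 1346/13766)·129000000/1346 = 1.638604 × 10^13.
Sum = 2.4187558 × 10^13.

2.419 × 10^13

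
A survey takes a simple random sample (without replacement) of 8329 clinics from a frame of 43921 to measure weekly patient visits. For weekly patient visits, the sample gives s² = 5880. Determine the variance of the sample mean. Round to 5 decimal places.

0.57209

Under SRS without replacement, Var(ȳ) = (1 − f)·s²/n with f = n/N = 8329/43921 = 0.18963594.
Var(ȳ) = (1 − 0.18963594)·5880/8329 = 0.81036406·0.7059671 = 0.57209037.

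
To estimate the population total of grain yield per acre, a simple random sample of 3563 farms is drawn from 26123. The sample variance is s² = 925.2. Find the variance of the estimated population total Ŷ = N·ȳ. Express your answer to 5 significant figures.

1.5303 × 10^8

Var(Ŷ) = N²·Var(ȳ) = N²·(1 − n/N)·s²/n.
f = 3563/26123 = 0.13639322; Var(ȳ) = 0.86360678·925.2/3563 = 0.22425175.
Var(Ŷ) = 26123² · 0.22425175 = 1.5303189 × 10^8.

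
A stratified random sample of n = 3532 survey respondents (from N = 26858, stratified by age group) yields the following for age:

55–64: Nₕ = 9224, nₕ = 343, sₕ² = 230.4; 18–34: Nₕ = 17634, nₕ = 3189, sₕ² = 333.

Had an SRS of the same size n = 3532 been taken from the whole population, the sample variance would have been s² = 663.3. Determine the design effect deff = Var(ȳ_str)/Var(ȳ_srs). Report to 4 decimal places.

0.6938

Var(ȳ_str) = Σ Wₕ²(1−fₕ)sₕ²/nₕ with Wₕ = Nₕ/26858:
  55–64: (9224/26858)²·(1−343/9224)·230.4/343 = 0.076282019
  18–34: (17634/26858)²·(1−3189/17634)·333/3189 = 0.036873194
  → Var(ȳ_str) = 0.11315521.
Var(ȳ_srs) = (1 − 3532/26858)·663.3/3532 = 0.16310073.
deff = 0.11315521 / 0.16310073 = 0.6938.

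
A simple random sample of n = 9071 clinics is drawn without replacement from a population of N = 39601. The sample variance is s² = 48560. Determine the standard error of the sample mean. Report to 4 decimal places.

Under SRS without replacement, Var(ȳ) = (1 − f)·s²/n with f = n/N = 9071/39601 = 0.22905987.
Var(ȳ) = (1 − 0.22905987)·48560/9071 = 0.77094013·5.3533238 = 4.1270921.
SE(ȳ) = √(4.1270921) = 2.0315.

2.0315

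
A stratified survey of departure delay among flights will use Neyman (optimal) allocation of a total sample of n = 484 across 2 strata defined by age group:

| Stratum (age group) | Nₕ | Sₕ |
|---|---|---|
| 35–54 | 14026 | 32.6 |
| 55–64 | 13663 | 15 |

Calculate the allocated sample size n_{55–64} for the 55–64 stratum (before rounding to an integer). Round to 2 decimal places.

Neyman allocation: nₕ = n·NₕSₕ / Σⱼ NⱼSⱼ.
Σ NⱼSⱼ = 14026·32.6 + 13663·15 = 662192.6.
n_{55–64} = 484·13663·15 / 662192.6 = 149.80.

149.80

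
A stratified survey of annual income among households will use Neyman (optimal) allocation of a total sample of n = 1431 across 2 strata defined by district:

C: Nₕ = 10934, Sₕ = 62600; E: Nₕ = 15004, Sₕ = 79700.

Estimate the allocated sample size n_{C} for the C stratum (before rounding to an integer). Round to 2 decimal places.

Neyman allocation: nₕ = n·NₕSₕ / Σⱼ NⱼSⱼ.
Σ NⱼSⱼ = 10934·62600 + 15004·79700 = 1.8802872 × 10^9.
n_{C} = 1431·10934·62600 / (1.8802872 × 10^9) = 520.92.

520.92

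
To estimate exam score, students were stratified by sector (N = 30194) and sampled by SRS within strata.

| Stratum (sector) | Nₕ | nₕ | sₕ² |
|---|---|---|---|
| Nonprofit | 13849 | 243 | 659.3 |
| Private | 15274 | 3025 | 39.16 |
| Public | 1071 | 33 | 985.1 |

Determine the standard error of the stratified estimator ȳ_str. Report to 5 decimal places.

0.77448

Var(ȳ_str) = Σₕ Wₕ²(1 − fₕ)sₕ²/nₕ with Wₕ = Nₕ/N, N = 30194.
Nonprofit: Wₕ = 0.45866728; term = 0.45866728²·(1 − 0.01754639)·659.3/243 = 0.5607695.
Private: Wₕ = 0.50586209; term = 0.50586209²·(1 − 0.19804897)·39.16/3025 = 0.0026566199.
Public: Wₕ = 0.03547062; term = 0.03547062²·(1 − 0.03081232)·985.1/33 = 0.036400882.
Sum = 0.599827.
SE = √(0.599827) = 0.77448.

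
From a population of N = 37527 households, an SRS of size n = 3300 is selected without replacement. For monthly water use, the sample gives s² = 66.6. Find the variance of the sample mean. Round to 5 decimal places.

0.01841

Under SRS without replacement, Var(ȳ) = (1 − f)·s²/n with f = n/N = 3300/37527 = 0.08793669.
Var(ȳ) = (1 − 0.08793669)·66.6/3300 = 0.91206331·0.020181818 = 0.018407096.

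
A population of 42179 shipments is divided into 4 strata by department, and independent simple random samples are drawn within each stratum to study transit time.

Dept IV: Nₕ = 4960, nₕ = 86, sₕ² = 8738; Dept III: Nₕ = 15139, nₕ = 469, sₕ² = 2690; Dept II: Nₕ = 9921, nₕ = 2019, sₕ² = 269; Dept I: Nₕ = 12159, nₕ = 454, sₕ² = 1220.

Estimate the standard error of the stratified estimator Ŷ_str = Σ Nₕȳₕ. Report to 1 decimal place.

Var(Ŷ_str) = Σₕ Nₕ²(1 − fₕ)sₕ²/nₕ.
Dept IV: 4960²·(1 − 86/4960)·8738/86 = 2.4562965 × 10^9.
Dept III: 15139²·(1 − 469/15139)·2690/469 = 1.2738161 × 10^9.
Dept II: 9921²·(1 − 2019/9921)·269/2019 = 1.0445 × 10^7.
Dept I: 12159²·(1 − 454/12159)·1220/454 = 3.8244876 × 10^8.
Sum = 4.1230064 × 10^9.
SE = √(4.1230064 × 10^9) = 64210.6.

64210.6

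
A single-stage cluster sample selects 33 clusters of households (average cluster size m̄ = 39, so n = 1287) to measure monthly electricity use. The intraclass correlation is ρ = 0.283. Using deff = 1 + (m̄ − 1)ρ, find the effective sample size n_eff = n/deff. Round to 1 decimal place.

deff = 1 + (39 − 1)·0.283 = 1 + 10.754 = 11.754.
n_eff = 1287 / 11.754 = 109.5.

109.5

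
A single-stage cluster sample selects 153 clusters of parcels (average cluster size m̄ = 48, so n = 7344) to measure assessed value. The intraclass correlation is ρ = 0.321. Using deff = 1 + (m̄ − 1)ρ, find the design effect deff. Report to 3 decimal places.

deff = 1 + (48 − 1)·0.321 = 1 + 15.087 = 16.087.

16.087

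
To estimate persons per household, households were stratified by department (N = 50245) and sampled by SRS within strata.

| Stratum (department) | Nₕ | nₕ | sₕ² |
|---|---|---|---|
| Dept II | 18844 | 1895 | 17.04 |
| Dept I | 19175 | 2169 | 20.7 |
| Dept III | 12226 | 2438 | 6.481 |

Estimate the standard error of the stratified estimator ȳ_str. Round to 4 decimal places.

0.0500

Var(ȳ_str) = Σₕ Wₕ²(1 − fₕ)sₕ²/nₕ with Wₕ = Nₕ/N, N = 50245.
Dept II: Wₕ = 0.37504229; term = 0.37504229²·(1 − 0.10056251)·17.04/1895 = 0.0011376059.
Dept I: Wₕ = 0.38163001; term = 0.38163001²·(1 − 0.11311604)·20.7/2169 = 0.0012327149.
Dept III: Wₕ = 0.24332769; term = 0.24332769²·(1 − 0.19941109)·6.481/2438 = 1.2600883 × 10^-4.
Sum = 0.0024963296.
SE = √(0.0024963296) = 0.0500.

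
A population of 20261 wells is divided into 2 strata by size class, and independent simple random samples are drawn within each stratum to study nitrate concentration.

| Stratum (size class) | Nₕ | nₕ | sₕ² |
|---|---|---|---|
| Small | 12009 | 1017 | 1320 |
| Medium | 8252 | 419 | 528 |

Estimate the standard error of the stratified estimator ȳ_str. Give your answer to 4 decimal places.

0.7847

Var(ȳ_str) = Σₕ Wₕ²(1 − fₕ)sₕ²/nₕ with Wₕ = Nₕ/N, N = 20261.
Small: Wₕ = 0.59271507; term = 0.59271507²·(1 − 0.08468649)·1320/1017 = 0.41736381.
Medium: Wₕ = 0.40728493; term = 0.40728493²·(1 − 0.05077557)·528/419 = 0.19842002.
Sum = 0.61578383.
SE = √(0.61578383) = 0.7847.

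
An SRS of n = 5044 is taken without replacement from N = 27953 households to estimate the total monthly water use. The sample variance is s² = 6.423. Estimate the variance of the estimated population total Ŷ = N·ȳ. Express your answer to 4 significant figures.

Var(Ŷ) = N²·Var(ȳ) = N²·(1 − n/N)·s²/n.
f = 5044/27953 = 0.18044575; Var(ȳ) = 0.81955425·6.423/5044 = 0.0010436156.
Var(Ŷ) = 27953² · 0.0010436156 = 815450.14.

815500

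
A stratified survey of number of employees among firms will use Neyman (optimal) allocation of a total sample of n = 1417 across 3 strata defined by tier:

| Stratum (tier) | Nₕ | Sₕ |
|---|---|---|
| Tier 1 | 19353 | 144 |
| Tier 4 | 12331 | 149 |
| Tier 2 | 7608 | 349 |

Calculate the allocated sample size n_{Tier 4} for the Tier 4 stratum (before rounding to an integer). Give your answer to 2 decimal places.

357.65

Neyman allocation: nₕ = n·NₕSₕ / Σⱼ NⱼSⱼ.
Σ NⱼSⱼ = 19353·144 + 12331·149 + 7608·349 = 7.279343 × 10^6.
n_{Tier 4} = 1417·12331·149 / (7.279343 × 10^6) = 357.65.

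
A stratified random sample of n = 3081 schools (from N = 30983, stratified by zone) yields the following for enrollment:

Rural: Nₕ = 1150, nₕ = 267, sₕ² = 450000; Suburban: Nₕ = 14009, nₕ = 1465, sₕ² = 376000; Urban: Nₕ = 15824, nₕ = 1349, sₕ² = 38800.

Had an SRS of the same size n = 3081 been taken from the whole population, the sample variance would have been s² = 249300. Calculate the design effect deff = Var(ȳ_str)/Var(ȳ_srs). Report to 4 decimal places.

0.7634

Var(ȳ_str) = Σ Wₕ²(1−fₕ)sₕ²/nₕ with Wₕ = Nₕ/30983:
  Rural: (1150/30983)²·(1−267/1150)·450000/267 = 1.782842
  Suburban: (14009/30983)²·(1−1465/14009)·376000/1465 = 46.983619
  Urban: (15824/30983)²·(1−1349/15824)·38800/1349 = 6.8629003
  → Var(ȳ_str) = 55.629361.
Var(ȳ_srs) = (1 − 3081/30983)·249300/3081 = 72.868939.
deff = 55.629361 / 72.868939 = 0.7634.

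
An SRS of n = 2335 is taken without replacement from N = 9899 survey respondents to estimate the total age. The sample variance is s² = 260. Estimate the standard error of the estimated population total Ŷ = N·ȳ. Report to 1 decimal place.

2887.5

Var(Ŷ) = N²·Var(ȳ) = N²·(1 − n/N)·s²/n.
f = 2335/9899 = 0.23588241; Var(ȳ) = 0.76411759·260/2335 = 0.085083757.
Var(Ŷ) = 9899² · 0.085083757 = 8.3373745 × 10^6.
SE(Ŷ) = √(8.3373745 × 10^6) = 2887.5.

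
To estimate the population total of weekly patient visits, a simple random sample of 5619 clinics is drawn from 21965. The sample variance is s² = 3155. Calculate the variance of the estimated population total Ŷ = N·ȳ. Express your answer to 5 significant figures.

2.0160 × 10^8

Var(Ŷ) = N²·Var(ȳ) = N²·(1 − n/N)·s²/n.
f = 5619/21965 = 0.25581607; Var(ȳ) = 0.74418393·3155/5619 = 0.4178502.
Var(Ŷ) = 21965² · 0.4178502 = 2.0159652 × 10^8.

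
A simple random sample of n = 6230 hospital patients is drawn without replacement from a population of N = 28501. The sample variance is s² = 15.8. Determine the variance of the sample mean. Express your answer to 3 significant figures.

Under SRS without replacement, Var(ȳ) = (1 − f)·s²/n with f = n/N = 6230/28501 = 0.21858882.
Var(ȳ) = (1 − 0.21858882)·15.8/6230 = 0.78141118·0.0025361156 = 0.0019817491.

0.00198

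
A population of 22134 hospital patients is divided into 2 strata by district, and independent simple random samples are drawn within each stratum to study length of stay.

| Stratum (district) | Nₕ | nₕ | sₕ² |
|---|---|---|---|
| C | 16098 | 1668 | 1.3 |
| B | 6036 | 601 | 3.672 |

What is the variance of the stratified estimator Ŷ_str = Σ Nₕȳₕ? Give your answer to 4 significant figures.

381500

Var(Ŷ_str) = Σₕ Nₕ²(1 − fₕ)sₕ²/nₕ.
C: 16098²·(1 − 1668/16098)·1.3/1668 = 181044.59.
B: 6036²·(1 − 601/6036)·3.672/601 = 200436.58.
Sum = 381481.17.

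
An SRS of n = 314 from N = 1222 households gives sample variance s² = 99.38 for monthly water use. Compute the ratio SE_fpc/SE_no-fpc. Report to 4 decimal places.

0.8620

f = n/N = 314/1222 = 0.25695581.
SE_no-fpc = √(s²/n) = 0.5625805; SE_fpc = √((1−f)s²/n) = 0.48494445.
Ratio = √(1−f) = 0.86200011.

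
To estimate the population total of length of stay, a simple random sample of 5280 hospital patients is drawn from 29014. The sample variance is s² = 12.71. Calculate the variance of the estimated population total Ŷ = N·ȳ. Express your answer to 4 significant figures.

Var(Ŷ) = N²·Var(ȳ) = N²·(1 − n/N)·s²/n.
f = 5280/29014 = 0.18198111; Var(ȳ) = 0.81801889·12.71/5280 = 0.0019691326.
Var(Ŷ) = 29014² · 0.0019691326 = 1.6576398 × 10^6.

1.658 × 10^6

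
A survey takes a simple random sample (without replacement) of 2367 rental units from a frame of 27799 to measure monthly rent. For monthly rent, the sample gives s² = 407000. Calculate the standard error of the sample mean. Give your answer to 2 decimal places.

12.54

Under SRS without replacement, Var(ȳ) = (1 − f)·s²/n with f = n/N = 2367/27799 = 0.08514695.
Var(ȳ) = (1 − 0.08514695)·407000/2367 = 0.91485305·171.94761 = 157.3068.
SE(ȳ) = √(157.3068) = 12.54.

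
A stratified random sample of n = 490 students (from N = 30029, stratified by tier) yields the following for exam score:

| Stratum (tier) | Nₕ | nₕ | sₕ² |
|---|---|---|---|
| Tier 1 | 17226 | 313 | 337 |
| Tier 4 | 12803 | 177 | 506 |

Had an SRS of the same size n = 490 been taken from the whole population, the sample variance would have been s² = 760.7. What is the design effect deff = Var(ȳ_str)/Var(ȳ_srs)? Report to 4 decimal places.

Var(ȳ_str) = Σ Wₕ²(1−fₕ)sₕ²/nₕ with Wₕ = Nₕ/30029:
  Tier 1: (17226/30029)²·(1−313/17226)·337/313 = 0.34786354
  Tier 4: (12803/30029)²·(1−177/12803)·506/177 = 0.51247542
  → Var(ȳ_str) = 0.86033896.
Var(ȳ_srs) = (1 − 490/30029)·760.7/490 = 1.5271168.
deff = 0.86033896 / 1.5271168 = 0.5634.

0.5634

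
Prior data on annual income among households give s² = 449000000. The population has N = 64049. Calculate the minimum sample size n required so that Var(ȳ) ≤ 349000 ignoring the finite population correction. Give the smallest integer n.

1287

Without fpc, n₀ = s²/D = 449000000/349000 = 1286.5330.
Rounding up, n = 1287.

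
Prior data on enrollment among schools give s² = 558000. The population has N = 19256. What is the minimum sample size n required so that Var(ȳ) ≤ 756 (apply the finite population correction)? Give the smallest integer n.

711

Without fpc, n₀ = s²/D = 558000/756 = 738.0952.
With fpc, (1 − n/N)·s²/n ≤ D requires n ≥ n₀/(1 + n₀/N) = 738.0952/(1 + 738.0952/19256) = 710.8479.
Rounding up, n = 711.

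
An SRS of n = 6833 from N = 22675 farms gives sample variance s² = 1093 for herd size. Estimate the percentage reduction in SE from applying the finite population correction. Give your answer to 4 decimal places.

16.4144

f = n/N = 6833/22675 = 0.30134509.
SE_no-fpc = √(s²/n) = 0.39994877; SE_fpc = √((1−f)s²/n) = 0.3342995.
Ratio = √(1−f) = 0.83585579. Reduction = 100·(1 − 0.83585579) = 16.4144%.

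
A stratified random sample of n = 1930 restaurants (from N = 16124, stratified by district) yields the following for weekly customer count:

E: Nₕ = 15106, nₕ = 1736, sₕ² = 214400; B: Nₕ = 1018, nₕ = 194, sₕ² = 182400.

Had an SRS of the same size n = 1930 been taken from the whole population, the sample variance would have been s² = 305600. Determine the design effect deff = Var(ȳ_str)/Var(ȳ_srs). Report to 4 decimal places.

Var(ȳ_str) = Σ Wₕ²(1−fₕ)sₕ²/nₕ with Wₕ = Nₕ/16124:
  E: (15106/16124)²·(1−1736/15106)·214400/1736 = 95.942354
  B: (1018/16124)²·(1−194/1018)·182400/194 = 3.0335595
  → Var(ȳ_str) = 98.975914.
Var(ȳ_srs) = (1 − 1930/16124)·305600/1930 = 139.38886.
deff = 98.975914 / 139.38886 = 0.7101.

0.7101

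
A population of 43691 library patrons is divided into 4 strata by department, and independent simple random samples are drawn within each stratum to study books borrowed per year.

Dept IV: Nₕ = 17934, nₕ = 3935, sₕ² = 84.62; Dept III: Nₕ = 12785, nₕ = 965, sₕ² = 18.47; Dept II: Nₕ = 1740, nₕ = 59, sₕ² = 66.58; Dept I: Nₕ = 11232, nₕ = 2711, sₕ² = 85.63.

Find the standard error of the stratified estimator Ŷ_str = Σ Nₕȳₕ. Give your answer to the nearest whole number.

3823

Var(Ŷ_str) = Σₕ Nₕ²(1 − fₕ)sₕ²/nₕ.
Dept IV: 17934²·(1 − 3935/17934)·84.62/3935 = 5.3988649 × 10^6.
Dept III: 12785²·(1 − 965/12785)·18.47/965 = 2.8923963 × 10^6.
Dept II: 1740²·(1 − 59/1740)·66.58/59 = 3.3007204 × 10^6.
Dept I: 11232²·(1 − 2711/11232)·85.63/2711 = 3.0230413 × 10^6.
Sum = 1.4615023 × 10^7.
SE = √(1.4615023 × 10^7) = 3823.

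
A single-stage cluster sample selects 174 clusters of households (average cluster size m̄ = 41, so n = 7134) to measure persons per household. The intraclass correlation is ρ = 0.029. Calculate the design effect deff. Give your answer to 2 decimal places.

deff = 1 + (41 − 1)·0.029 = 1 + 1.16 = 2.16.

2.16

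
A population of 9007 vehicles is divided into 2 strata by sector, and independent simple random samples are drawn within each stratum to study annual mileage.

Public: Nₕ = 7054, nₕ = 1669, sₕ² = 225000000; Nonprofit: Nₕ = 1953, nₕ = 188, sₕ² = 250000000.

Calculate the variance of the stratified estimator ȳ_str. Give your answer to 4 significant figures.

119600

Var(ȳ_str) = Σₕ Wₕ²(1 − fₕ)sₕ²/nₕ with Wₕ = Nₕ/N, N = 9007.
Public: Wₕ = 0.78316865; term = 0.78316865²·(1 − 0.23660335)·225000000/1669 = 63122.911.
Nonprofit: Wₕ = 0.21683135; term = 0.21683135²·(1 − 0.09626216)·250000000/188 = 56502.646.
Sum = 119625.56.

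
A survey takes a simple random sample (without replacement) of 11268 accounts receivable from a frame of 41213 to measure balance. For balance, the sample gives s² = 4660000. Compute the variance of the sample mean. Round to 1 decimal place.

300.5

Under SRS without replacement, Var(ȳ) = (1 − f)·s²/n with f = n/N = 11268/41213 = 0.27340888.
Var(ȳ) = (1 − 0.27340888)·4660000/11268 = 0.72659112·413.56053 = 300.48941.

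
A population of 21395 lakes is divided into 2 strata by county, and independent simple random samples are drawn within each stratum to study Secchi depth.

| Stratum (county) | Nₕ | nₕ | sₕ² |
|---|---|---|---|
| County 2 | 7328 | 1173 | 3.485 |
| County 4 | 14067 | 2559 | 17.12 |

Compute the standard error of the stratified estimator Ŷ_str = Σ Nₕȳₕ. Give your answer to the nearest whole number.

Var(Ŷ_str) = Σₕ Nₕ²(1 − fₕ)sₕ²/nₕ.
County 2: 7328²·(1 − 1173/7328)·3.485/1173 = 134004.16.
County 4: 14067²·(1 − 2559/14067)·17.12/2559 = 1.0830159 × 10^6.
Sum = 1.2170201 × 10^6.
SE = √(1.2170201 × 10^6) = 1103.

1103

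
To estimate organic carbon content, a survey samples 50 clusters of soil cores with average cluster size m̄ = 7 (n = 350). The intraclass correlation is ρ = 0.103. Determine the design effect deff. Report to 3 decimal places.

deff = 1 + (7 − 1)·0.103 = 1 + 0.618 = 1.618.

1.618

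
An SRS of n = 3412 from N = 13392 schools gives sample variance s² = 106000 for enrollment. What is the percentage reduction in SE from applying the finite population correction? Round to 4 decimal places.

13.6738

f = n/N = 3412/13392 = 0.25477897.
SE_no-fpc = √(s²/n) = 5.573762; SE_fpc = √((1−f)s²/n) = 4.8116161.
Ratio = √(1−f) = 0.86326185. Reduction = 100·(1 − 0.86326185) = 13.6738%.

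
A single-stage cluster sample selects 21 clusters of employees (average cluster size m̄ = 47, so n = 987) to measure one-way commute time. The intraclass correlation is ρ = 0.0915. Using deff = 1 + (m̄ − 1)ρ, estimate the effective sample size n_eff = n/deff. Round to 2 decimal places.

deff = 1 + (47 − 1)·0.0915 = 1 + 4.209 = 5.209.
n_eff = 987 / 5.209 = 189.48.

189.48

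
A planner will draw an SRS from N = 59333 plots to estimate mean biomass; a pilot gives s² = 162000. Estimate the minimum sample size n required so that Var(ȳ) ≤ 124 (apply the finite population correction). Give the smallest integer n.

1279

Without fpc, n₀ = s²/D = 162000/124 = 1306.4516.
With fpc, (1 − n/N)·s²/n ≤ D requires n ≥ n₀/(1 + n₀/N) = 1306.4516/(1 + 1306.4516/59333) = 1278.3046.
Rounding up, n = 1279.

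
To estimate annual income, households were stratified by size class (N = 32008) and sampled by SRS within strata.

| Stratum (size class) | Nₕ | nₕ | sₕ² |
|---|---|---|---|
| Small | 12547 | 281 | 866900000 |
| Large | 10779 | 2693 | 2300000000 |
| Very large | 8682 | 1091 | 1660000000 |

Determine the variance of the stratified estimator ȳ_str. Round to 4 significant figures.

634000

Var(ȳ_str) = Σₕ Wₕ²(1 − fₕ)sₕ²/nₕ with Wₕ = Nₕ/N, N = 32008.
Small: Wₕ = 0.39199575; term = 0.39199575²·(1 − 0.02239579)·866900000/281 = 463434.61.
Large: Wₕ = 0.33675956; term = 0.33675956²·(1 − 0.24983765)·2300000000/2693 = 72658.531.
Very large: Wₕ = 0.27124469; term = 0.27124469²·(1 − 0.12566229)·1660000000/1091 = 97877.988.
Sum = 633971.13.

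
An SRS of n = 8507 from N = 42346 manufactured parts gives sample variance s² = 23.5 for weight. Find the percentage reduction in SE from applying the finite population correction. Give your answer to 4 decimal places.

10.6072

f = n/N = 8507/42346 = 0.20089265.
SE_no-fpc = √(s²/n) = 0.052558833; SE_fpc = √((1−f)s²/n) = 0.046983815.
Ratio = √(1−f) = 0.89392805. Reduction = 100·(1 − 0.89392805) = 10.6072%.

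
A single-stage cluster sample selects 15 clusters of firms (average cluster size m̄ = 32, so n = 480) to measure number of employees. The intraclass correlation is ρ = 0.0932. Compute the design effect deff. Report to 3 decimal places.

3.889

deff = 1 + (32 − 1)·0.0932 = 1 + 2.8892 = 3.8892.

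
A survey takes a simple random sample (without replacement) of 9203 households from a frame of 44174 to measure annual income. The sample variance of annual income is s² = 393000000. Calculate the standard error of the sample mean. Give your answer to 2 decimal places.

Under SRS without replacement, Var(ȳ) = (1 − f)·s²/n with f = n/N = 9203/44174 = 0.20833522.
Var(ȳ) = (1 − 0.20833522)·393000000/9203 = 0.79166478·42703.466 = 33806.83.
SE(ȳ) = √(33806.83) = 183.87.

183.87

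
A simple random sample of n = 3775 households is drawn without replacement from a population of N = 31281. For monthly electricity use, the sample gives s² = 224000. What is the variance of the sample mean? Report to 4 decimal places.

Under SRS without replacement, Var(ȳ) = (1 − f)·s²/n with f = n/N = 3775/31281 = 0.12068029.
Var(ȳ) = (1 − 0.12068029)·224000/3775 = 0.87931971·59.337748 = 52.176852.

52.1769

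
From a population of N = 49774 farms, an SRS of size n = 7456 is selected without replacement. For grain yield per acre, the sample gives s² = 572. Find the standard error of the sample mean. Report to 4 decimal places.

Under SRS without replacement, Var(ȳ) = (1 − f)·s²/n with f = n/N = 7456/49774 = 0.14979708.
Var(ȳ) = (1 − 0.14979708)·572/7456 = 0.85020292·0.076716738 = 0.065224795.
SE(ȳ) = √(0.065224795) = 0.2554.

0.2554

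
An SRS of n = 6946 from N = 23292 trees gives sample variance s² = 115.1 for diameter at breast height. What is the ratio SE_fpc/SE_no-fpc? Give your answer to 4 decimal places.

f = n/N = 6946/23292 = 0.29821398.
SE_no-fpc = √(s²/n) = 0.12872719; SE_fpc = √((1−f)s²/n) = 0.1078382.
Ratio = √(1−f) = 0.83772670.

0.8377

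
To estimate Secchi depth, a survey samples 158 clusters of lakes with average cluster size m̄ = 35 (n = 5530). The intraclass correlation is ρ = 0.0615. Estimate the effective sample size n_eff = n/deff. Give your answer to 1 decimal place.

deff = 1 + (35 − 1)·0.0615 = 1 + 2.091 = 3.091.
n_eff = 5530 / 3.091 = 1789.1.

1789.1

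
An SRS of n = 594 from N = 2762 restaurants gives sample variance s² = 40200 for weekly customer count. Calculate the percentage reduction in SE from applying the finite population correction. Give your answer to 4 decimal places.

f = n/N = 594/2762 = 0.21506155.
SE_no-fpc = √(s²/n) = 8.2265891; SE_fpc = √((1−f)s²/n) = 7.2884907.
Ratio = √(1−f) = 0.88596752. Reduction = 100·(1 − 0.88596752) = 11.4032%.

11.4032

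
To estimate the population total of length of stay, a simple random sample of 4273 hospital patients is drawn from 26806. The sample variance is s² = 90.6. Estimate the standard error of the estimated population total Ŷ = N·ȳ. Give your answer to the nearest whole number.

3579

Var(Ŷ) = N²·Var(ȳ) = N²·(1 − n/N)·s²/n.
f = 4273/26806 = 0.15940461; Var(ȳ) = 0.84059539·90.6/4273 = 0.017823062.
Var(Ŷ) = 26806² · 0.017823062 = 1.2806969 × 10^7.
SE(Ŷ) = √(1.2806969 × 10^7) = 3579.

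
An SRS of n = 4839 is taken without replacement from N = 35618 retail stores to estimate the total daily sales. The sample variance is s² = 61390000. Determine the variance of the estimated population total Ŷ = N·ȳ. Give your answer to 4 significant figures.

Var(Ŷ) = N²·Var(ȳ) = N²·(1 − n/N)·s²/n.
f = 4839/35618 = 0.13585827; Var(ȳ) = 0.86414173·61390000/4839 = 10962.939.
Var(Ŷ) = 35618² · 10962.939 = 1.3908044 × 10^13.

1.391 × 10^13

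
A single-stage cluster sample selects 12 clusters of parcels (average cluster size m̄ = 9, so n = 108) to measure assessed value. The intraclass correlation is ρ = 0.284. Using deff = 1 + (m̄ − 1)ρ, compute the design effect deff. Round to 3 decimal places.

deff = 1 + (9 − 1)·0.284 = 1 + 2.272 = 3.272.

3.272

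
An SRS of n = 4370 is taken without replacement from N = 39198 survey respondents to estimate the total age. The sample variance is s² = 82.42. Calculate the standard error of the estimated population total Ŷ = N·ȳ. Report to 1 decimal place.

5074.2

Var(Ŷ) = N²·Var(ȳ) = N²·(1 − n/N)·s²/n.
f = 4370/39198 = 0.11148528; Var(ȳ) = 0.88851472·82.42/4370 = 0.016757754.
Var(Ŷ) = 39198² · 0.016757754 = 2.5748008 × 10^7.
SE(Ŷ) = √(2.5748008 × 10^7) = 5074.2.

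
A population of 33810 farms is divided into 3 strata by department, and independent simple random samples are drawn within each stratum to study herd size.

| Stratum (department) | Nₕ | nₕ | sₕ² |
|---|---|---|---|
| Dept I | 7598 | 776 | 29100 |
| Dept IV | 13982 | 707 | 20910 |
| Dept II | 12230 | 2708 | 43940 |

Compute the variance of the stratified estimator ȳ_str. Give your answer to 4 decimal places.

8.1557

Var(ȳ_str) = Σₕ Wₕ²(1 − fₕ)sₕ²/nₕ with Wₕ = Nₕ/N, N = 33810.
Dept I: Wₕ = 0.22472641; term = 0.22472641²·(1 − 0.10213214)·29100/776 = 1.7004033.
Dept IV: Wₕ = 0.41354629; term = 0.41354629²·(1 − 0.05056501)·20910/707 = 4.8022869.
Dept II: Wₕ = 0.36172730; term = 0.36172730²·(1 − 0.22142273)·43940/2708 = 1.6530108.
Sum = 8.155701.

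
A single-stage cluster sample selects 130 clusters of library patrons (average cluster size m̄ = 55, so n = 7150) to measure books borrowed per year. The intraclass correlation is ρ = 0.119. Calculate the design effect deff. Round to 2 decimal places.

deff = 1 + (55 − 1)·0.119 = 1 + 6.426 = 7.426.

7.43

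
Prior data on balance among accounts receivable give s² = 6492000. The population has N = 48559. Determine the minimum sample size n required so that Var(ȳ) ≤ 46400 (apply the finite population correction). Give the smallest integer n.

Without fpc, n₀ = s²/D = 6492000/46400 = 139.9138.
With fpc, (1 − n/N)·s²/n ≤ D requires n ≥ n₀/(1 + n₀/N) = 139.9138/(1 + 139.9138/48559) = 139.5118.
Rounding up, n = 140.

140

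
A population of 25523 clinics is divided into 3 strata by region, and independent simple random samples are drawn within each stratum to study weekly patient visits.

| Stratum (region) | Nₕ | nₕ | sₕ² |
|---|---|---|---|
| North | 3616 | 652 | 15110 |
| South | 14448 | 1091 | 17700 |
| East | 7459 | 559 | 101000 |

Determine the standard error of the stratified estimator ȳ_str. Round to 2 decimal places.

Var(ȳ_str) = Σₕ Wₕ²(1 − fₕ)sₕ²/nₕ with Wₕ = Nₕ/N, N = 25523.
North: Wₕ = 0.14167614; term = 0.14167614²·(1 − 0.18030973)·15110/652 = 0.38129407.
South: Wₕ = 0.56607766; term = 0.56607766²·(1 − 0.07551218)·17700/1091 = 4.8061988.
East: Wₕ = 0.29224621; term = 0.29224621²·(1 − 0.07494302)·101000/559 = 14.27499.
Sum = 19.462483.
SE = √(19.462483) = 4.41.

4.41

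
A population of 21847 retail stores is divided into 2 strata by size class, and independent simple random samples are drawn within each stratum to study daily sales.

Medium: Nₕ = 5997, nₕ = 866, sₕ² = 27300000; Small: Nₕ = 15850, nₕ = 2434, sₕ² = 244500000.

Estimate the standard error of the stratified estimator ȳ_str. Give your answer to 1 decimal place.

Var(ȳ_str) = Σₕ Wₕ²(1 − fₕ)sₕ²/nₕ with Wₕ = Nₕ/N, N = 21847.
Medium: Wₕ = 0.27449993; term = 0.27449993²·(1 − 0.14440554)·27300000/866 = 2032.3439.
Small: Wₕ = 0.72550007; term = 0.72550007²·(1 − 0.15356467)·244500000/2434 = 44753.498.
Sum = 46785.842.
SE = √(46785.842) = 216.3.

216.3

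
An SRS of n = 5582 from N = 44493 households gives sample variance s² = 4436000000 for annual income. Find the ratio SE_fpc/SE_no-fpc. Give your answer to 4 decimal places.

0.9352

f = n/N = 5582/44493 = 0.12545794.
SE_no-fpc = √(s²/n) = 891.45793; SE_fpc = √((1−f)s²/n) = 833.6643.
Ratio = √(1−f) = 0.93516954.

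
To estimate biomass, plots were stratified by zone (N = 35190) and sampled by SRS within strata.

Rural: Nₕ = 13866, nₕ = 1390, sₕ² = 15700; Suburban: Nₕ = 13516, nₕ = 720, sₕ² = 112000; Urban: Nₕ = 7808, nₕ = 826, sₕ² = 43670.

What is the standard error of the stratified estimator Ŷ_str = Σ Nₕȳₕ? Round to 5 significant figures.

Var(Ŷ_str) = Σₕ Nₕ²(1 − fₕ)sₕ²/nₕ.
Rural: 13866²·(1 − 1390/13866)·15700/1390 = 1.9539409 × 10^9.
Suburban: 13516²·(1 − 720/13516)·112000/720 = 2.6903448 × 10^10.
Urban: 7808²·(1 − 826/7808)·43670/826 = 2.8821912 × 10^9.
Sum = 3.173958 × 10^10.
SE = √(3.173958 × 10^10) = 178160.

178160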